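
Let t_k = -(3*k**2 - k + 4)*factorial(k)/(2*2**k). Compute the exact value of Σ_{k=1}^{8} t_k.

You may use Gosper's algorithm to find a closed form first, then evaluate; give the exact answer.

Σ = -36853/2

Compute t_(k+1)/t_k: get (k + 1)*(-k + 3*(k + 1)**2 + 3)/(2*(3*k**2 - k + 4)).
A = k/2 + 1/2, B = 1, C = k**2 - k/3 + 4/3.
Need (k/2 + 1/2)·f(k+1) − (1)·f(k) = k**2 - k/3 + 4/3.
Bound: deg f ≤ 1.
Match coefficients ⇒ f(k) = 2*(3*k - 1)/3.
R(k) = B(k−1)·f(k)/C(k) = 2*(3*k - 1)/(3*k**2 - k + 4); s_k = R·t_k = -(3*k - 1)*factorial(k)/2**k.
Check: Δs_k = -(3*k**2 - k + 4)*factorial(k)/(2*2**k). ✓
Evaluate s at k=9 and k=1: -36855/2 and -1; difference -36853/2.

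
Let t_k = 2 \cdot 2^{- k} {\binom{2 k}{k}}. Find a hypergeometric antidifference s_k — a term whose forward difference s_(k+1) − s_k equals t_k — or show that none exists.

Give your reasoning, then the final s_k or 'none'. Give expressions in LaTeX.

none — t_k is not Gosper-summable

t_(k+1)/t_k = (2*k + 1)/(k + 1).
A = 2*k + 1, B = k + 1, C = 1.
Key eq: (2*k + 1)·f(k+1) = (k)·f(k) + (1).
Bound: deg f ≤ -1.
d = -1 < 0 ⇒ no nonzero polynomial f; not summable.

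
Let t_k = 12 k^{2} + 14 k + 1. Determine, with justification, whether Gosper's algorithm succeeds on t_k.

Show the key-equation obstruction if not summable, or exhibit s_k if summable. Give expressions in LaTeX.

Yes. s_k = k \left(4 k^{2} + k - 4\right).

t_(k+1)/t_k = (12*k**2 + 38*k + 27)/(12*k**2 + 14*k + 1).
So A=1 and B=1, with C=k**2 + 7*k/6 + 1/12.
Solve (1)·f(k+1) − (1)·f(k) = k**2 + 7*k/6 + 1/12.
d = 3 from the (0,0,2) case.
Coefficient equations give f(k) = k*(4*k**2 + k - 4)/12.
Certificate R = B(k−1)f/C = k*(4*k**2 + k - 4)/(12*k**2 + 14*k + 1) gives s_k = k*(4*k**2 + k - 4).
Check: Δs_k = 12*k**2 + 14*k + 1. ✓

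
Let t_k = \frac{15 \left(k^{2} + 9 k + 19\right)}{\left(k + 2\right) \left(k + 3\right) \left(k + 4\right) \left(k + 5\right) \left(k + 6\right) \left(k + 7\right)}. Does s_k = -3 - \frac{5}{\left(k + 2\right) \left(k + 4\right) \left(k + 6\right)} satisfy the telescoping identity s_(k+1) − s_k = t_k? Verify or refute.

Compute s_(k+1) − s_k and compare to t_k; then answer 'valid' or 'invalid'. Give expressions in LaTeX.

Valid: the claim telescopes to t_k.

s_(k+1) = -3 - 5/((k + 3)*(k + 5)*(k + 7))
s_(k+1) − s_k = 15*(k**2 + 9*k + 19)/(k**6 + 27*k**5 + 295*k**4 + 1665*k**3 + 5104*k**2 + 8028*k + 5040)
(s_(k+1) − s_k) − t_k = 0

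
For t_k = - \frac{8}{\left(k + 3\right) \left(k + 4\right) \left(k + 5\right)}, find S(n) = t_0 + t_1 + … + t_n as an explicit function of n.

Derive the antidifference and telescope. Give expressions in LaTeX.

The ratio is (k + 3)/(k + 6).
Factor: A=k + 3; B=k + 6; C=1.
Solve (k + 3)·f(k+1) − (k + 5)·f(k) = 1.
From deg A=1, deg B=1, deg C=0: d=2.
Solve for f: f(k) = k*(k + 7)/24 (degree 2 ≤ 2).
R(k) = B(k−1)·f(k)/C(k) = k*(k + 5)*(k + 7)/24; s_k = R·t_k = k*(-k - 7)/(3*(k + 3)*(k + 4)).
s_(k+1) − s_k = -8/(k**3 + 12*k**2 + 47*k + 60) = t_k.
Telescope: S(n) = s_(n+1) − s_(0) = (-n**2 - 9*n - 8)/(3*(n**2 + 9*n + 20)) − (0) = (-n**2 - 9*n - 8)/(3*(n**2 + 9*n + 20)).

S(n) = \frac{- n^{2} - 9 n - 8}{3 \left(n^{2} + 9 n + 20\right)}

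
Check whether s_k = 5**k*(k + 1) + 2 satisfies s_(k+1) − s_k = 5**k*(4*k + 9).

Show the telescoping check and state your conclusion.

s_(k+1) = 5**(k + 1)*(k + 2) + 2
s_(k+1) − s_k = 5**k*(4*k + 9)
(s_(k+1) − s_k) − t_k = 0

valid (s_(k+1) − s_k reduces to t_k)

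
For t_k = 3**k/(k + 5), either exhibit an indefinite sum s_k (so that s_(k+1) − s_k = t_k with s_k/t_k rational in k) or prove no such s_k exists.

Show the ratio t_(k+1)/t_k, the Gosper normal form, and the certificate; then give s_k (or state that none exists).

none — t_k is not Gosper-summable

Step 1: r(k) = 3*(k + 5)/(k + 6).
Normal form (A,B,C) = (3*k + 15, k + 6, 1).
Key eq: (3*k + 15)·f(k+1) = (k + 5)·f(k) + (1).
Degrees (1,1,0) ⇒ d ≤ -1.
Bound -1 < 0, so the key equation has no polynomial solution.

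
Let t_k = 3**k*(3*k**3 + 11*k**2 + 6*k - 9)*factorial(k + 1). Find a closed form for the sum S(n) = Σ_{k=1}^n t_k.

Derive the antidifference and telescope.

S(n) = 3*3**n*n**4*factorial(n) + 15*3**n*n**3*factorial(n) + 18*3**n*n**2*factorial(n) - 6*3**n*n*factorial(n) - 12*3**n*factorial(n) + 12

r(k) = 3*(3*k**4 + 26*k**3 + 77*k**2 + 85*k + 22)/(3*k**3 + 11*k**2 + 6*k - 9) after simplifying.
Normal form (A,B,C) = (3*k + 6, 1, k**3 + 11*k**2/3 + 2*k - 3).
Set up (3*k + 6)·f(k+1) − (1)·f(k) − (k**3 + 11*k**2/3 + 2*k - 3) = 0.
d = 2 from the (1,0,3) case.
Solving with deg f ≤ 2: f(k) = (k**2 - 3)/3.
So s_k = (B(k−1)f/C)·t_k = ((k**2 - 3)/(3*k**3 + 11*k**2 + 6*k - 9))·t_k = 3**k*(k**2 - 3)*factorial(k + 1).
s_(k+1) − s_k = 3**k*(3*k**3 + 11*k**2 + 6*k - 9)*factorial(k + 1) = t_k.
s_(n+1) = 3**(n + 1)*(n**2 + 2*n - 2)*factorial(n + 2) and s_(1) = -12, so S(n) = 3*3**n*n**4*factorial(n) + 15*3**n*n**3*factorial(n) + 18*3**n*n**2*factorial(n) - 6*3**n*n*factorial(n) - 12*3**n*factorial(n) + 12.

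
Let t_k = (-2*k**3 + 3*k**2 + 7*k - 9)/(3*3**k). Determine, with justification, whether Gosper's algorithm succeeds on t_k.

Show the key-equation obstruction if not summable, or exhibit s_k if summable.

Yes. s_k = (k**3 - 2*k + 4)/3**k.

r(k) = (2*k**3 + 3*k**2 - 7*k + 1)/(3*(2*k**3 - 3*k**2 - 7*k + 9)) after simplifying.
Normal form (A,B,C) = (1/3, 1, k**3 - 3*k**2/2 - 7*k/2 + 9/2).
f must satisfy (1/3)·f(k+1) − (1)·f(k) = k**3 - 3*k**2/2 - 7*k/2 + 9/2.
deg f ≤ 3 (via 0,0,3).
Coefficient equations give f(k) = -3*(k + 2)*(k**2 - 2*k + 2)/2.
Then R = B(k−1)f/C = -3*(k + 2)*(k**2 - 2*k + 2)/(2*k**3 - 3*k**2 - 7*k + 9), so s_k = R(k)·t_k = (k**3 - 2*k + 4)/3**k.
s_(k+1) − s_k = (-3*k**3 + 4*k + (k + 1)**3 - 10)/(3*3**k) = t_k.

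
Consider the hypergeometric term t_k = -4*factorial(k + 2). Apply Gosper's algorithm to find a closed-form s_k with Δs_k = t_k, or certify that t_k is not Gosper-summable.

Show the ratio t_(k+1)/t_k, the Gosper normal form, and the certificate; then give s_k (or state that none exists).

Step 1: r(k) = k + 3.
Normal form (A,B,C) = (k + 3, 1, 1).
Solve (k + 3)·f(k+1) − (1)·f(k) = 1.
Bound: deg f ≤ -1.
d = -1 < 0 ⇒ no nonzero polynomial f; not summable.

none — t_k is not Gosper-summable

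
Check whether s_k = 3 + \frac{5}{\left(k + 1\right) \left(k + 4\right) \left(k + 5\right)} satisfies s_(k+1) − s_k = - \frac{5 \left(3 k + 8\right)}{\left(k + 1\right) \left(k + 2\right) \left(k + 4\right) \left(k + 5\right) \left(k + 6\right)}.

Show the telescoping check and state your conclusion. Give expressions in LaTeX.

s_(k+1) = 3 + 5/((k + 2)*(k + 5)*(k + 6))
s_(k+1) − s_k = 5*(-3*k - 8)/(k**5 + 18*k**4 + 121*k**3 + 372*k**2 + 508*k + 240)
(s_(k+1) − s_k) − t_k = 0

Valid — Δs_k = t_k.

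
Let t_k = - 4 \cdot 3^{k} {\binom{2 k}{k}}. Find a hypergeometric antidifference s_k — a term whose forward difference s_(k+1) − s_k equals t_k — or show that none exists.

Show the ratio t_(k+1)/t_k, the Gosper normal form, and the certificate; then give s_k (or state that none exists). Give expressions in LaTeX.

Ratio r(k) = 6*(2*k + 1)/(k + 1).
Take A(k)=12*k + 6, B(k)=k + 1, C(k)=1.
Key eq: (12*k + 6)·f(k+1) = (k)·f(k) + (1).
d = -1 from the (1,1,0) case.
Bound -1 < 0, so the key equation has no polynomial solution.

none (Gosper's algorithm certifies no s_k)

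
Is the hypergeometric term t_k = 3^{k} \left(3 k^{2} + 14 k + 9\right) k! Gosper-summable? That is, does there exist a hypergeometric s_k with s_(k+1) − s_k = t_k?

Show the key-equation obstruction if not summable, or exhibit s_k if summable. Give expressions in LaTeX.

Step 1: r(k) = 3*(3*k**3 + 23*k**2 + 46*k + 26)/(3*k**2 + 14*k + 9).
A = 3*k + 3, B = 1, C = k**2 + 14*k/3 + 3.
Key eq: (3*k + 3)·f(k+1) = (1)·f(k) + (k**2 + 14*k/3 + 3).
From deg A=1, deg B=0, deg C=2: d=1.
Match coefficients ⇒ f(k) = (k + 3)/3.
Get s_k = R·t_k = 3**k*(k + 3)*factorial(k) with R(k) = B(k−1)f(k)/C(k) = (k + 3)/(3*k**2 + 14*k + 9).
Check: Δs_k = 3**k*(3*k**2 + 14*k + 9)*factorial(k). ✓

Yes. s_k = 3^{k} \left(k + 3\right) k!.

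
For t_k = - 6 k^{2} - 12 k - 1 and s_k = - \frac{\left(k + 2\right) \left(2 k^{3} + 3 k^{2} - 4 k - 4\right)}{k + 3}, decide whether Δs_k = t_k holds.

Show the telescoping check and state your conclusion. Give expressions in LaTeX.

Invalid: residual \frac{4 k^{3} + 27 k^{2} + 41 k + 7}{k^{2} + 7 k + 12} ≠ 0.

s_(k+1) = (-2*k**4 - 15*k**3 - 35*k**2 - 21*k + 9)/(k + 4)
s_(k+1) − s_k = (-6*k**4 - 50*k**3 - 130*k**2 - 110*k - 5)/(k**2 + 7*k + 12)
(s_(k+1) − s_k) − t_k = (4*k**3 + 27*k**2 + 41*k + 7)/(k**2 + 7*k + 12)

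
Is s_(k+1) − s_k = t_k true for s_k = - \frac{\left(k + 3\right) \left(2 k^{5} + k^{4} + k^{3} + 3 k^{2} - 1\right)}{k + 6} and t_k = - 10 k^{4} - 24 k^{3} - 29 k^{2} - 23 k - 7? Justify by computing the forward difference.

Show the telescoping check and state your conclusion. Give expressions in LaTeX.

Invalid: residual \frac{3 \left(8 k^{5} + 83 k^{4} + 172 k^{3} + 194 k^{2} + 145 k + 43\right)}{k^{2} + 13 k + 42} ≠ 0.

s_(k+1) = -(k + 4)*(2*(k + 1)**5 + (k + 1)**4 + (k + 1)**3 + 3*(k + 1)**2 - 1)/(k + 7)
s_(k+1) − s_k = (-10*k**6 - 130*k**5 - 512*k**4 - 892*k**3 - 942*k**2 - 622*k - 165)/(k**2 + 13*k + 42)
(s_(k+1) − s_k) − t_k = 3*(8*k**5 + 83*k**4 + 172*k**3 + 194*k**2 + 145*k + 43)/(k**2 + 13*k + 42)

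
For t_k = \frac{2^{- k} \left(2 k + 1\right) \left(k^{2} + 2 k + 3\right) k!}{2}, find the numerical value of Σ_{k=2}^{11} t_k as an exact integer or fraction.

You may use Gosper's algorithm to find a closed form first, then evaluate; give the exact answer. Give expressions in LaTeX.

Compute t_(k+1)/t_k: get (k + 1)*(2*k + 3)*(2*k + (k + 1)**2 + 5)/(2*(2*k + 1)*(k**2 + 2*k + 3)).
A = k/2 + 1/2, B = 1, C = k**3 + 5*k**2/2 + 4*k + 3/2.
Set up (k/2 + 1/2)·f(k+1) − (1)·f(k) − (k**3 + 5*k**2/2 + 4*k + 3/2) = 0.
From deg A=1, deg B=0, deg C=3: d=2.
A polynomial solution: f(k) = 2*k**2 + 3*k + 2.
So s_k = (B(k−1)f/C)·t_k = (2*(2*k**2 + 3*k + 2)/((2*k + 1)*(k**2 + 2*k + 3)))·t_k = (2*k**2 + 3*k + 2)*factorial(k)/2**k.
Verify: (2*k + 1)*(k**2 + 2*k + 3)*factorial(k)/(2*2**k) matches t_k.
Telescoping: Σ = s_(12) − s_(2) = 76247325/2 − (8) = 76247309/2.

Σ = 76247309/2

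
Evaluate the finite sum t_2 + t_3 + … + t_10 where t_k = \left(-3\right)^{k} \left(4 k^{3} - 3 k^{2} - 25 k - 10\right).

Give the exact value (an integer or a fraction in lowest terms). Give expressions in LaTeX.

t_(k+1)/t_k = 3*(-4*k**3 - 9*k**2 + 19*k + 34)/(4*k**3 - 3*k**2 - 25*k - 10).
Gosper form: A/B · C(k+1)/C(k) with A=-3, B=1, C=k**3 - 3*k**2/4 - 25*k/4 - 5/2.
Need (-3)·f(k+1) − (1)·f(k) = k**3 - 3*k**2/4 - 25*k/4 - 5/2.
deg f ≤ 3 (via 0,0,3).
Match coefficients ⇒ f(k) = -(k**3 - 3*k**2 - 4*k + 2)/4.
So s_k = (B(k−1)f/C)·t_k = (-(k**3 - 3*k**2 - 4*k + 2)/(4*k**3 - 3*k**2 - 25*k - 10))·t_k = (-3)**k*(-k**3 + 3*k**2 + 4*k - 2).
Δs = (-3)**k*(4*k**3 - 3*k**2 - 25*k - 10), as required.
Evaluate s at k=11 and k=2: 164038122 and 90; difference 164038032.

Σ = 164038032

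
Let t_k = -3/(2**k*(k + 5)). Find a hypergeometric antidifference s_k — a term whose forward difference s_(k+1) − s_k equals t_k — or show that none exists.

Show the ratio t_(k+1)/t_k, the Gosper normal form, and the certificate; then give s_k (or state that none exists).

no hypergeometric antidifference exists

Step 1: r(k) = (k + 5)/(2*(k + 6)).
Take A(k)=k/2 + 5/2, B(k)=k + 6, C(k)=1.
Key eq: (k/2 + 5/2)·f(k+1) = (k + 5)·f(k) + (1).
From deg A=1, deg B=1, deg C=0: d=-1.
d = -1 < 0 ⇒ no nonzero polynomial f; not summable.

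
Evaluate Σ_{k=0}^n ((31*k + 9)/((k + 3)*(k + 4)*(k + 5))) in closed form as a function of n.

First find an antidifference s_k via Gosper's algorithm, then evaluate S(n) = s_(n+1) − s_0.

S(n) = (17*n**2 + 29*n + 12)/(4*(n**2 + 9*n + 20))

Step 1: r(k) = (k + 3)*(31*k + 40)/((k + 6)*(31*k + 9)).
A = k + 3, B = k + 6, C = k + 9/31.
Solve (k + 3)·f(k+1) − (k + 5)·f(k) = k + 9/31.
From deg A=1, deg B=1, deg C=1: d=2.
A polynomial solution: f(k) = k*(17*k - 5)/124.
Certificate R = B(k−1)f/C = k*(k + 5)*(17*k - 5)/(4*(31*k + 9)) gives s_k = k*(17*k - 5)/(4*(k + 3)*(k + 4)).
Check: Δs_k = (31*k + 9)/(k**3 + 12*k**2 + 47*k + 60). ✓
Telescope: S(n) = s_(n+1) − s_(0) = (17*n**2 + 29*n + 12)/(4*(n**2 + 9*n + 20)) − (0) = (17*n**2 + 29*n + 12)/(4*(n**2 + 9*n + 20)).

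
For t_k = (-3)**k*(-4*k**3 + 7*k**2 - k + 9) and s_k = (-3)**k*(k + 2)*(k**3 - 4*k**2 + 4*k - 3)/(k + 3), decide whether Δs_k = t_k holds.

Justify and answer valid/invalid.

s_(k+1) = (-3)**(k + 1)*(k**4 + 2*k**3 - 4*k**2 - 5*k - 6)/(k + 4)
s_(k+1) − s_k = (-3)**k*(-4*k**5 - 17*k**4 + 6*k**3 + 62*k**2 + 49*k + 78)/(k**2 + 7*k + 12)
(s_(k+1) − s_k) − t_k = 2*(-3)**k*(2*k**4 + 3*k**3 - 12*k**2 - k - 15)/(k**2 + 7*k + 12)

Invalid: residual 2*(-3)**k*(2*k**4 + 3*k**3 - 12*k**2 - k - 15)/(k**2 + 7*k + 12) ≠ 0.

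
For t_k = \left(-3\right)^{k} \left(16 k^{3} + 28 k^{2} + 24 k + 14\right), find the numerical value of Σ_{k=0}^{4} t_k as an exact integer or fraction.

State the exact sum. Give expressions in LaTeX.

Σ = 109838

Ratio r(k) = 3*(-8*k**3 - 38*k**2 - 64*k - 41)/(8*k**3 + 14*k**2 + 12*k + 7).
Take A(k)=-3, B(k)=1, C(k)=k**3 + 7*k**2/4 + 3*k/2 + 7/8.
Key eq: (-3)·f(k+1) = (1)·f(k) + (k**3 + 7*k**2/4 + 3*k/2 + 7/8).
d = 3 from the (0,0,3) case.
Solve for f: f(k) = -(2*k**3 - k**2 + 1)/8 (degree 3 ≤ 3).
R(k) = B(k−1)·f(k)/C(k) = -(2*k**3 - k**2 + 1)/(8*k**3 + 14*k**2 + 12*k + 7); s_k = R·t_k = 2*(-3)**k*(-2*k**3 + k**2 - 1).
Δs = (-3)**k*(16*k**3 + 28*k**2 + 24*k + 14), as required.
Sum = s_(5) − s_(0); s_(5) = 109836, s_(0) = -2 ⇒ 109838.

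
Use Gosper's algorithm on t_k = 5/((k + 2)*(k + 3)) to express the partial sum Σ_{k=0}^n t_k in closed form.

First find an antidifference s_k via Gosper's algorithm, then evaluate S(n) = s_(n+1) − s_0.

The ratio is (k + 2)/(k + 4).
Take A(k)=k + 2, B(k)=k + 4, C(k)=1.
f must satisfy (k + 2)·f(k+1) − (k + 3)·f(k) = 1.
d = 1 from the (1,1,0) case.
Solve for f: f(k) = k/2 (degree 1 ≤ 1).
R(k) = B(k−1)·f(k)/C(k) = k*(k + 3)/2; s_k = R·t_k = 5*k/(2*(k + 2)).
Verify: 5/(k**2 + 5*k + 6) matches t_k.
Σ_(k=0)^n t_k = s_(n+1) − s_(0) = (5*(n + 1)/(2*(n + 3))) − (0), i.e. 5*(n + 1)/(2*(n + 3)).

S(n) = 5*(n + 1)/(2*(n + 3))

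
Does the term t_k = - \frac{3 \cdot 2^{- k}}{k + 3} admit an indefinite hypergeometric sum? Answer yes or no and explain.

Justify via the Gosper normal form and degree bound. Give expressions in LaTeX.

No; the degree bound rules out any f.

Ratio r(k) = (k + 3)/(2*(k + 4)).
Factor: A=k/2 + 3/2; B=k + 4; C=1.
Solve (k/2 + 3/2)·f(k+1) − (k + 3)·f(k) = 1.
d = -1 from the (1,1,0) case.
Bound -1 < 0, so the key equation has no polynomial solution.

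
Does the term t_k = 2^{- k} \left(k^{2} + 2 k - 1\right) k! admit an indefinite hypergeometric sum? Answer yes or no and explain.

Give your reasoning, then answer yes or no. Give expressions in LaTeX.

Ratio r(k) = (k + 1)*(2*k + (k + 1)**2 + 1)/(2*(k**2 + 2*k - 1)).
Normal form (A,B,C) = (k/2 + 1/2, 1, k**2 + 2*k - 1).
f must satisfy (k/2 + 1/2)·f(k+1) − (1)·f(k) = k**2 + 2*k - 1.
Bound: deg f ≤ 1.
Coefficient equations give f(k) = 2*(k + 2).
Get s_k = R·t_k = 2**(1 - k)*(k + 2)*factorial(k) with R(k) = B(k−1)f(k)/C(k) = 2*(k + 2)/(k**2 + 2*k - 1).
Verify: (k**2 + 2*k - 1)*factorial(k)/2**k matches t_k.

Yes. s_k = 2^{1 - k} \left(k + 2\right) k!.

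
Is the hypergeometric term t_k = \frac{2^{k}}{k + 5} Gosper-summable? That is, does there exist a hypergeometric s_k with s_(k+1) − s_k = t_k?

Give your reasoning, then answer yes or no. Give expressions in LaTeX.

Step 1: r(k) = 2*(k + 5)/(k + 6).
Gosper form: A/B · C(k+1)/C(k) with A=2*k + 10, B=k + 6, C=1.
Set up (2*k + 10)·f(k+1) − (k + 5)·f(k) − (1) = 0.
From deg A=1, deg B=1, deg C=0: d=-1.
Bound -1 < 0, so the key equation has no polynomial solution.

No — negative degree bound, so no certificate f.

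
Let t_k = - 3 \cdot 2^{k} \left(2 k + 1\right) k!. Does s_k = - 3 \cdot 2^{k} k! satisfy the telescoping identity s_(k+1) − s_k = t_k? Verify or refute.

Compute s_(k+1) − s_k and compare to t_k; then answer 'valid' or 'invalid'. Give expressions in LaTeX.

s_(k+1) = -6*2**k*factorial(k + 1)
s_(k+1) − s_k = -3*2**k*(2*k + 1)*factorial(k)
(s_(k+1) − s_k) − t_k = 0

valid; difference matches t_k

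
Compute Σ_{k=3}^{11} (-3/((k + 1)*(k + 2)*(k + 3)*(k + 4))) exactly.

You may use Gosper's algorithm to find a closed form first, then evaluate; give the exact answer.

Σ = -29/3640

t_(k+1)/t_k = (k + 1)/(k + 5).
Factor: A=k + 1; B=k + 5; C=1.
Set up (k + 1)·f(k+1) − (k + 4)·f(k) − (1) = 0.
Bound: deg f ≤ 3.
Match coefficients ⇒ f(k) = k*(k**2 + 6*k + 11)/18.
Certificate R = B(k−1)f/C = k*(k + 4)*(k**2 + 6*k + 11)/18 gives s_k = k*(-k**2 - 6*k - 11)/(6*(k + 1)*(k + 2)*(k + 3)).
Check: Δs_k = -3/(k**4 + 10*k**3 + 35*k**2 + 50*k + 24). ✓
Σ_(k=3)^(11) t_k = s_(12) − s_(3) = -227/1365 − (-19/120) = -29/3640.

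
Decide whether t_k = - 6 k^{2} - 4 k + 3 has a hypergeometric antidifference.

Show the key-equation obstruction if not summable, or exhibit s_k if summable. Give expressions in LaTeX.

t_(k+1)/t_k = (6*k**2 + 16*k + 7)/(6*k**2 + 4*k - 3).
Take A(k)=1, B(k)=1, C(k)=k**2 + 2*k/3 - 1/2.
Solve (1)·f(k+1) − (1)·f(k) = k**2 + 2*k/3 - 1/2.
From deg A=0, deg B=0, deg C=2: d=3.
Solve for f: f(k) = k*(2*k**2 - k - 4)/6 (degree 3 ≤ 3).
Get s_k = R·t_k = k*(-2*k**2 + k + 4) with R(k) = B(k−1)f(k)/C(k) = k*(2*k**2 - k - 4)/(6*k**2 + 4*k - 3).
Check: Δs_k = -6*k**2 - 4*k + 3. ✓

Yes. s_k = k \left(- 2 k^{2} + k + 4\right).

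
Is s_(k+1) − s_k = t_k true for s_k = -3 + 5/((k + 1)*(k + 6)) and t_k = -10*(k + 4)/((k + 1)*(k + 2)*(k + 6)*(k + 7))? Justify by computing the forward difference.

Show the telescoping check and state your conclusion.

Valid: the claim telescopes to t_k.

s_(k+1) = -3 + 5/((k + 2)*(k + 7))
s_(k+1) − s_k = 10*(-k - 4)/(k**4 + 16*k**3 + 83*k**2 + 152*k + 84)
(s_(k+1) − s_k) − t_k = 0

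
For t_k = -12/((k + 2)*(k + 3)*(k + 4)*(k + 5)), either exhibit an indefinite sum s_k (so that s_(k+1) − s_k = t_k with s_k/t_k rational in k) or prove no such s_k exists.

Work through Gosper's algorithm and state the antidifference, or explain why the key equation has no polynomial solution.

r(k) = (k + 2)/(k + 6) after simplifying.
So A=k + 2 and B=k + 6, with C=1.
Key eq: (k + 2)·f(k+1) = (k + 5)·f(k) + (1).
From deg A=1, deg B=1, deg C=0: d=3.
A polynomial solution: f(k) = k*(k**2 + 9*k + 26)/72.
Certificate R = B(k−1)f/C = k*(k + 5)*(k**2 + 9*k + 26)/72 gives s_k = k*(-k**2 - 9*k - 26)/(6*(k + 2)*(k + 3)*(k + 4)).
Check: Δs_k = -12/(k**4 + 14*k**3 + 71*k**2 + 154*k + 120). ✓

s_k = k*(-k**2 - 9*k - 26)/(6*(k + 2)*(k + 3)*(k + 4))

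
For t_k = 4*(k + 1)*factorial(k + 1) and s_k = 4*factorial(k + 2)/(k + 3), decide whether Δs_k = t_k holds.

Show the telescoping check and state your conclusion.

Invalid: residual -4*(k**2 + 4*k + 2)*factorial(k + 1)/((k + 3)*(k + 4)) ≠ 0.

s_(k+1) = 4*factorial(k + 3)/(k + 4)
s_(k+1) − s_k = 4*(k**2 + 5*k + 5)*factorial(k + 2)/((k + 3)*(k + 4))
(s_(k+1) − s_k) − t_k = -4*(k**2 + 4*k + 2)*factorial(k + 1)/((k + 3)*(k + 4))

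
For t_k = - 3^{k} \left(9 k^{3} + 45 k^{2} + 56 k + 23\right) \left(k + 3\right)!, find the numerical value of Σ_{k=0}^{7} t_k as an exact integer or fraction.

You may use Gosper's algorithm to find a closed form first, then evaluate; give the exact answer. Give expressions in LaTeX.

Σ = -46355260089594

Compute t_(k+1)/t_k: get 3*(9*k**4 + 108*k**3 + 461*k**2 + 825*k + 532)/(9*k**3 + 45*k**2 + 56*k + 23).
Normal form (A,B,C) = (3*k + 12, 1, k**3 + 5*k**2 + 56*k/9 + 23/9).
Need (3*k + 12)·f(k+1) − (1)·f(k) = k**3 + 5*k**2 + 56*k/9 + 23/9.
Degrees (1,0,3) ⇒ d ≤ 2.
Solving with deg f ≤ 2: f(k) = (3*k**2 - 2*k + 1)/9.
Get s_k = R·t_k = -3**k*(3*k**2 - 2*k + 1)*factorial(k + 3) with R(k) = B(k−1)f(k)/C(k) = (3*k**2 - 2*k + 1)/(9*k**3 + 45*k**2 + 56*k + 23).
s_(k+1) − s_k = -3**k*(9*k**3 + 45*k**2 + 56*k + 23)*factorial(k + 3) = t_k.
Sum = s_(8) − s_(0); s_(8) = -46355260089600, s_(0) = -6 ⇒ -46355260089594.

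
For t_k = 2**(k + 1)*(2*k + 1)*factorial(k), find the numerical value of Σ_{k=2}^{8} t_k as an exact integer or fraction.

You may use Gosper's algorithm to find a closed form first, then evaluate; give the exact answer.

Σ = 371589104

Compute t_(k+1)/t_k: get 2*(k + 1)*(2*k + 3)/(2*k + 1).
Normal form (A,B,C) = (2*k + 2, 1, k + 1/2).
Need (2*k + 2)·f(k+1) − (1)·f(k) = k + 1/2.
Degrees (1,0,1) ⇒ d ≤ 0.
Solving with deg f ≤ 0: f(k) = 1/2.
Certificate R = B(k−1)f/C = 1/(2*k + 1) gives s_k = 2**(k + 1)*factorial(k).
Check: Δs_k = 2**(k + 1)*(2*k + 1)*factorial(k). ✓
Sum = s_(9) − s_(2); s_(9) = 371589120, s_(2) = 16 ⇒ 371589104.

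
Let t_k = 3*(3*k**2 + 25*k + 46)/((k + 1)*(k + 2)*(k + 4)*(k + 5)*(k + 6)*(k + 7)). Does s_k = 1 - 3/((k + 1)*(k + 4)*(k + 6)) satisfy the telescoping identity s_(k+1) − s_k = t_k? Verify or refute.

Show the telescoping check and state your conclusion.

valid; difference matches t_k

s_(k+1) = 1 - 3/((k + 2)*(k + 5)*(k + 7))
s_(k+1) − s_k = 3*(3*k**2 + 25*k + 46)/(k**6 + 25*k**5 + 247*k**4 + 1219*k**3 + 3112*k**2 + 3796*k + 1680)
(s_(k+1) − s_k) − t_k = 0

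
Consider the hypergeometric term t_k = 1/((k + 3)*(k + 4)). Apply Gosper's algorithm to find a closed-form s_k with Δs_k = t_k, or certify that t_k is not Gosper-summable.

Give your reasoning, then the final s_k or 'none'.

Step 1: r(k) = (k + 3)/(k + 5).
So A=k + 3 and B=k + 5, with C=1.
Set up (k + 3)·f(k+1) − (k + 4)·f(k) − (1) = 0.
d = 1 from the (1,1,0) case.
Solving with deg f ≤ 1: f(k) = k/3.
Then R = B(k−1)f/C = k*(k + 4)/3, so s_k = R(k)·t_k = k/(3*(k + 3)).
Check: Δs_k = 1/(k**2 + 7*k + 12). ✓

s_k = k/(3*(k + 3))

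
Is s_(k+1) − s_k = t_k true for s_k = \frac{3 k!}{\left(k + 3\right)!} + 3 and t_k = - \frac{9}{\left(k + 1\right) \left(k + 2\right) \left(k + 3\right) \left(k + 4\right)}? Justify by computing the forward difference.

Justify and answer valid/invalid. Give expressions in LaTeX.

s_(k+1) = 3*factorial(k + 1)/factorial(k + 4) + 3
s_(k+1) − s_k = -9/((k + 1)*(k + 2)*(k + 3)*(k + 4))
(s_(k+1) − s_k) − t_k = 0

Valid — Δs_k = t_k.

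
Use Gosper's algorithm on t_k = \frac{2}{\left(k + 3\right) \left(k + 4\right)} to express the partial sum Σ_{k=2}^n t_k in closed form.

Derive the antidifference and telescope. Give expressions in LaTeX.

S(n) = \frac{2 \left(n - 1\right)}{5 \left(n + 4\right)}

Ratio r(k) = (k + 3)/(k + 5).
A = k + 3, B = k + 5, C = 1.
Key eq: (k + 3)·f(k+1) = (k + 4)·f(k) + (1).
deg f ≤ 1 (via 1,1,0).
Solve for f: f(k) = k/3 (degree 1 ≤ 1).
R(k) = B(k−1)·f(k)/C(k) = k*(k + 4)/3; s_k = R·t_k = 2*k/(3*(k + 3)).
s_(k+1) − s_k = 2/(k**2 + 7*k + 12) = t_k.
Evaluate: s_(n+1) = 2*(n + 1)/(3*(n + 4)); subtract s_(2) = 4/15 ⇒ S(n) = 2*(n - 1)/(5*(n + 4)).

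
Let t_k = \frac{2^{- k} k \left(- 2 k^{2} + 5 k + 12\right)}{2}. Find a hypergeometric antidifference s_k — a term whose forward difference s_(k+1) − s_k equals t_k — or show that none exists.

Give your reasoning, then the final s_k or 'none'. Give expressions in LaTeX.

s_k = 2^{- k} \left(2 k^{3} + k^{2} - 4 k - 1\right)

The ratio is (2*k**3 + k**2 - 16*k - 15)/(2*k*(2*k**2 - 5*k - 12)).
Take A(k)=1/2, B(k)=1, C(k)=k**3 - 5*k**2/2 - 6*k.
Key eq: (1/2)·f(k+1) = (1)·f(k) + (k**3 - 5*k**2/2 - 6*k).
deg f ≤ 3 (via 0,0,3).
Match coefficients ⇒ f(k) = -2*k**3 - k**2 + 4*k + 1.
Certificate R = B(k−1)f/C = -2*(2*k**3 + k**2 - 4*k - 1)/(k*(k - 4)*(2*k + 3)) gives s_k = (2*k**3 + k**2 - 4*k - 1)/2**k.
Δs = k*(-2*k**2 + 5*k + 12)/(2*2**k), as required.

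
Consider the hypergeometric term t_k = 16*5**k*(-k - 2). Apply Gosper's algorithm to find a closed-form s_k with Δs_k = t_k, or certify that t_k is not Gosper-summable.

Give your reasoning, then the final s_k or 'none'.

The ratio is 5*(k + 3)/(k + 2).
Take A(k)=5, B(k)=1, C(k)=k + 2.
f must satisfy (5)·f(k+1) − (1)·f(k) = k + 2.
From deg A=0, deg B=0, deg C=1: d=1.
Solving with deg f ≤ 1: f(k) = (4*k + 3)/16.
Get s_k = R·t_k = 5**k*(-4*k - 3) with R(k) = B(k−1)f(k)/C(k) = (4*k + 3)/(16*(k + 2)).
Δs = 16*5**k*(-k - 2), as required.

s_k = 5**k*(-4*k - 3)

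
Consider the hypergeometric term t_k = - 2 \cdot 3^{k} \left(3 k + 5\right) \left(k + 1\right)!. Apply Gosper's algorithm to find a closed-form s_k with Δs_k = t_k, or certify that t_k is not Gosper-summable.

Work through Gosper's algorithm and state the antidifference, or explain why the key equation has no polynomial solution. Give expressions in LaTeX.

s_k = - 2 \cdot 3^{k} \left(k + 1\right)!

Compute t_(k+1)/t_k: get 3*(k + 2)*(3*k + 8)/(3*k + 5).
Gosper form: A/B · C(k+1)/C(k) with A=3*k + 6, B=1, C=k + 5/3.
Set up (3*k + 6)·f(k+1) − (1)·f(k) − (k + 5/3) = 0.
d = 0 from the (1,0,1) case.
Solve for f: f(k) = 1/3 (degree 0 ≤ 0).
Get s_k = R·t_k = -2*3**k*factorial(k + 1) with R(k) = B(k−1)f(k)/C(k) = 1/(3*k + 5).
Check: Δs_k = -2*3**k*(3*k + 5)*factorial(k + 1). ✓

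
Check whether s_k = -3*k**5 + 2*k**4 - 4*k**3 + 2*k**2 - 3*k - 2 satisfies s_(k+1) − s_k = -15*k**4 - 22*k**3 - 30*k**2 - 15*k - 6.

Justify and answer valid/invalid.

Valid — Δs_k = t_k.

s_(k+1) = -3*k**5 - 13*k**4 - 26*k**3 - 28*k**2 - 18*k - 8
s_(k+1) − s_k = -15*k**4 - 22*k**3 - 30*k**2 - 15*k - 6
(s_(k+1) − s_k) − t_k = 0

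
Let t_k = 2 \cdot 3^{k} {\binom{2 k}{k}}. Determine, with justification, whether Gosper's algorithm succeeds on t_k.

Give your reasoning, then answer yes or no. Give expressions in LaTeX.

Step 1: r(k) = 6*(2*k + 1)/(k + 1).
Take A(k)=12*k + 6, B(k)=k + 1, C(k)=1.
Need (12*k + 6)·f(k+1) − (k)·f(k) = 1.
From deg A=1, deg B=1, deg C=0: d=-1.
d = -1 < 0 ⇒ no nonzero polynomial f; not summable.

No — key equation has no polynomial f.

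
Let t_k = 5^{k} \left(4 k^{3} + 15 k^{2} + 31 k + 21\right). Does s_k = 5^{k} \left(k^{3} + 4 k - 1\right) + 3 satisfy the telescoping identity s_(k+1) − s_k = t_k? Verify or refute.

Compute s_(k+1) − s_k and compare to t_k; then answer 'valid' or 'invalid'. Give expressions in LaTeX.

s_(k+1) = 5**(k + 1)*(4*k + (k + 1)**3 + 3) + 3
s_(k+1) − s_k = 5**k*(-k**3 + 16*k + 5*(k + 1)**3 + 16)
(s_(k+1) − s_k) − t_k = 0

Valid — Δs_k = t_k.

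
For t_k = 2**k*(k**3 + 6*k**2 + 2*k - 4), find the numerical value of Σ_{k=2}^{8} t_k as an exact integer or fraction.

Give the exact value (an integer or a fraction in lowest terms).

Σ = 355832

t_(k+1)/t_k = 2*(k**3 + 9*k**2 + 17*k + 5)/(k**3 + 6*k**2 + 2*k - 4).
Take A(k)=2, B(k)=1, C(k)=k**3 + 6*k**2 + 2*k - 4.
Need (2)·f(k+1) − (1)·f(k) = k**3 + 6*k**2 + 2*k - 4.
Degrees (0,0,3) ⇒ d ≤ 3.
Solve for f: f(k) = k**3 - 4*k + 2 (degree 3 ≤ 3).
So s_k = (B(k−1)f/C)·t_k = ((k**3 - 4*k + 2)/(k**3 + 6*k**2 + 2*k - 4))·t_k = 2**k*(k**3 - 4*k + 2).
Δs = 2**k*(k**3 + 6*k**2 + 2*k - 4), as required.
Telescoping: Σ = s_(9) − s_(2) = 355840 − (8) = 355832.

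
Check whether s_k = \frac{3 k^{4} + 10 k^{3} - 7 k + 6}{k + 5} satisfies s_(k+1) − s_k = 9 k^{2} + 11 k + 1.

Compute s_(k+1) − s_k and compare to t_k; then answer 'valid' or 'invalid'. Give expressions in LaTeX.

Invalid: residual \frac{2 \left(- 6 k^{3} - 55 k^{2} - 59 k - 3\right)}{k^{2} + 11 k + 30} ≠ 0.

s_(k+1) = (-7*k + 3*(k + 1)**4 + 10*(k + 1)**3 - 1)/(k + 6)
s_(k+1) − s_k = (9*k**4 + 98*k**3 + 282*k**2 + 223*k + 24)/(k**2 + 11*k + 30)
(s_(k+1) − s_k) − t_k = 2*(-6*k**3 - 55*k**2 - 59*k - 3)/(k**2 + 11*k + 30)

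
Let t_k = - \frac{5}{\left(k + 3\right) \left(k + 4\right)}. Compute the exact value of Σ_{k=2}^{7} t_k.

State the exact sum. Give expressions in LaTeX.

Σ = -6/11

r(k) = (k + 3)/(k + 5) after simplifying.
Factor: A=k + 3; B=k + 5; C=1.
Solve (k + 3)·f(k+1) − (k + 4)·f(k) = 1.
deg f ≤ 1 (via 1,1,0).
Solve for f: f(k) = k/3 (degree 1 ≤ 1).
Get s_k = R·t_k = -5*k/(3*k + 9) with R(k) = B(k−1)f(k)/C(k) = k*(k + 4)/3.
Check: Δs_k = -5/(k**2 + 7*k + 12). ✓
Evaluate s at k=8 and k=2: -40/33 and -2/3; difference -6/11.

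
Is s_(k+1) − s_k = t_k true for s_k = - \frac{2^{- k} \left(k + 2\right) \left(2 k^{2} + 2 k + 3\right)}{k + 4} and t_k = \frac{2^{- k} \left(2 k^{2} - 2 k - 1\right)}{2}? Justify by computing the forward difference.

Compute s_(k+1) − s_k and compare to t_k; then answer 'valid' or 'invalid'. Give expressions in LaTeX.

Invalid: residual \frac{2^{- k} \left(- 2 k^{3} - 10 k^{2} + 5 k - 2\right)}{k^{2} + 9 k + 20} ≠ 0.

s_(k+1) = -(k + 3)*(2*k + 2*(k + 1)**2 + 5)/(2*2**k*(k + 5))
s_(k+1) − s_k = (2*k**4 + 12*k**3 + k**2 - 39*k - 24)/(2*2**k*(k**2 + 9*k + 20))
(s_(k+1) − s_k) − t_k = (-2*k**3 - 10*k**2 + 5*k - 2)/(2**k*(k**2 + 9*k + 20))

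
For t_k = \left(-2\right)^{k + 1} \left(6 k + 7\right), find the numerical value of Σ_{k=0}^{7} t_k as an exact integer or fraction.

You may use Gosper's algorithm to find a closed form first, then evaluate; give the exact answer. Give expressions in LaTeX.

Compute t_(k+1)/t_k: get 2*(-6*k - 13)/(6*k + 7).
A = -2, B = 1, C = k + 7/6.
Key eq: (-2)·f(k+1) = (1)·f(k) + (k + 7/6).
Degrees (0,0,1) ⇒ d ≤ 1.
A polynomial solution: f(k) = -(2*k + 1)/6.
Certificate R = B(k−1)f/C = -(2*k + 1)/(6*k + 7) gives s_k = 2*(-2)**k*(2*k + 1).
Verify: (-2)**(k + 1)*(6*k + 7) matches t_k.
Telescoping: Σ = s_(8) − s_(0) = 8704 − (2) = 8702.

Σ = 8702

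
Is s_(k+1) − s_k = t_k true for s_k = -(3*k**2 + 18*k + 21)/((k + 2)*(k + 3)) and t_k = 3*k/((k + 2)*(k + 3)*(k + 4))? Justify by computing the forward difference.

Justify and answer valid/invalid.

s_(k+1) = 3*(-6*k - (k + 1)**2 - 13)/((k + 3)*(k + 4))
s_(k+1) − s_k = 3*k/(k**3 + 9*k**2 + 26*k + 24)
(s_(k+1) − s_k) − t_k = 0

Valid — Δs_k = t_k.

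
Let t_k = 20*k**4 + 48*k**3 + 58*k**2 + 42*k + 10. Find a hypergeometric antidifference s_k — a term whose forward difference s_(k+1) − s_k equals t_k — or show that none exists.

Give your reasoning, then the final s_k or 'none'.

The ratio is (10*k**4 + 64*k**3 + 161*k**2 + 191*k + 89)/(10*k**4 + 24*k**3 + 29*k**2 + 21*k + 5).
Normal form (A,B,C) = (1, 1, k**4 + 12*k**3/5 + 29*k**2/10 + 21*k/10 + 1/2).
Set up (1)·f(k+1) − (1)·f(k) − (k**4 + 12*k**3/5 + 29*k**2/10 + 21*k/10 + 1/2) = 0.
From deg A=0, deg B=0, deg C=4: d=5.
A polynomial solution: f(k) = k*(2*k**4 + k**3 + k**2 + 2*k - 1)/10.
Get s_k = R·t_k = 2*k*(2*k**4 + k**3 + k**2 + 2*k - 1) with R(k) = B(k−1)f(k)/C(k) = k*(2*k**4 + k**3 + k**2 + 2*k - 1)/(10*k**4 + 24*k**3 + 29*k**2 + 21*k + 5).
Δs = 20*k**4 + 48*k**3 + 58*k**2 + 42*k + 10, as required.

s_k = 2*k*(2*k**4 + k**3 + k**2 + 2*k - 1)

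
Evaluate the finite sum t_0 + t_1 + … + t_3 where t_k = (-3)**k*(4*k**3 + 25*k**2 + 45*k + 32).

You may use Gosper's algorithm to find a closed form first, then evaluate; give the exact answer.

Σ = -11500

r(k) = 3*(-4*k**3 - 37*k**2 - 107*k - 106)/(4*k**3 + 25*k**2 + 45*k + 32) after simplifying.
So A=-3 and B=1, with C=k**3 + 25*k**2/4 + 45*k/4 + 8.
Need (-3)·f(k+1) − (1)·f(k) = k**3 + 25*k**2/4 + 45*k/4 + 8.
d = 3 from the (0,0,3) case.
A polynomial solution: f(k) = -(k**3 + 4*k**2 + 3*k + 2)/4.
Get s_k = R·t_k = (-3)**k*(-k**3 - 4*k**2 - 3*k - 2) with R(k) = B(k−1)f(k)/C(k) = -(k**3 + 4*k**2 + 3*k + 2)/(4*k**3 + 25*k**2 + 45*k + 32).
Check: Δs_k = (-3)**k*(4*k**3 + 25*k**2 + 45*k + 32). ✓
Σ_(k=0)^(3) t_k = s_(4) − s_(0) = -11502 − (-2) = -11500.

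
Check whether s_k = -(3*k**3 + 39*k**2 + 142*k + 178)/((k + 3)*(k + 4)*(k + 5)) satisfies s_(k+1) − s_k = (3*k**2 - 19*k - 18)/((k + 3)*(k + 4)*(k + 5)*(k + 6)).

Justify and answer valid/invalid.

valid (s_(k+1) − s_k reduces to t_k)

s_(k+1) = (-142*k - 3*(k + 1)**3 - 39*(k + 1)**2 - 320)/((k + 4)*(k + 5)*(k + 6))
s_(k+1) − s_k = (3*k**2 - 19*k - 18)/(k**4 + 18*k**3 + 119*k**2 + 342*k + 360)
(s_(k+1) − s_k) − t_k = 0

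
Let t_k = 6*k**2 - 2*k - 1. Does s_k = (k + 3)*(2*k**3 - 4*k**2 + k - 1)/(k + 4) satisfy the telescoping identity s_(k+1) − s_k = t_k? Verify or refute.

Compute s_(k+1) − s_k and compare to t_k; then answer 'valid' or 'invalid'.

s_(k+1) = (k + 4)*(k + 2*(k + 1)**3 - 4*(k + 1)**2)/(k + 5)
s_(k+1) − s_k = (6*k**4 + 48*k**3 + 75*k**2 - 39*k - 17)/(k**2 + 9*k + 20)
(s_(k+1) − s_k) − t_k = (-4*k**3 - 26*k**2 + 10*k + 3)/(k**2 + 9*k + 20)

Invalid: residual (-4*k**3 - 26*k**2 + 10*k + 3)/(k**2 + 9*k + 20) ≠ 0.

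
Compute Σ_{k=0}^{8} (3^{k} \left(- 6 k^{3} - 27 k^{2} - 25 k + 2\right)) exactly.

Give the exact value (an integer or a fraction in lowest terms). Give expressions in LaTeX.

Σ = -42790846

Compute t_(k+1)/t_k: get 3*(6*k**3 + 45*k**2 + 97*k + 56)/(6*k**3 + 27*k**2 + 25*k - 2).
Gosper form: A/B · C(k+1)/C(k) with A=3, B=1, C=k**3 + 9*k**2/2 + 25*k/6 - 1/3.
Solve (3)·f(k+1) − (1)·f(k) = k**3 + 9*k**2/2 + 25*k/6 - 1/3.
deg f ≤ 3 (via 0,0,3).
Solving with deg f ≤ 3: f(k) = (3*k**3 - k - 4)/6.
Certificate R = B(k−1)f/C = (3*k**3 - k - 4)/(6*k**3 + 27*k**2 + 25*k - 2) gives s_k = 3**k*(-3*k**3 + k + 4).
Verify: 3**k*(-6*k**3 - 27*k**2 - 25*k + 2) matches t_k.
Sum = s_(9) − s_(0); s_(9) = -42790842, s_(0) = 4 ⇒ -42790846.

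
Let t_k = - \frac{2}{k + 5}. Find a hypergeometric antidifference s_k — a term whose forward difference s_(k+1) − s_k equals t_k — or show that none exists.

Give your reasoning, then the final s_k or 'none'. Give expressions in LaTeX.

none (Gosper's algorithm certifies no s_k)

Step 1: r(k) = (k + 5)/(k + 6).
A = k + 5, B = k + 6, C = 1.
Need (k + 5)·f(k+1) − (k + 5)·f(k) = 1.
d = 0 from the (1,1,0) case.
Write f(k) = c0. Then LHS − RHS = -1, requiring -1 = 0: contradictory. No certificate.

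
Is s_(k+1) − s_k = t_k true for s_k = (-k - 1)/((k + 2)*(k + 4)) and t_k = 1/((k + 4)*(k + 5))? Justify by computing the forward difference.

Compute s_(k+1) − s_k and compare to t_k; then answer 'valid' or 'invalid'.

s_(k+1) = (-k - 2)/((k + 3)*(k + 5))
s_(k+1) − s_k = (k**2 + 3*k - 1)/(k**4 + 14*k**3 + 71*k**2 + 154*k + 120)
(s_(k+1) − s_k) − t_k = (-2*k - 7)/(k**4 + 14*k**3 + 71*k**2 + 154*k + 120)

Invalid: residual (-2*k - 7)/(k**4 + 14*k**3 + 71*k**2 + 154*k + 120) ≠ 0.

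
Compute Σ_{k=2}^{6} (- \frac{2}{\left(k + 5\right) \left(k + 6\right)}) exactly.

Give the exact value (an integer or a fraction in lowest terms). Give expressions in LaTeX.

Σ = -5/42

Step 1: r(k) = (k + 5)/(k + 7).
A = k + 5, B = k + 7, C = 1.
Need (k + 5)·f(k+1) − (k + 6)·f(k) = 1.
Degrees (1,1,0) ⇒ d ≤ 1.
Solving with deg f ≤ 1: f(k) = k/5.
Certificate R = B(k−1)f/C = k*(k + 6)/5 gives s_k = -2*k/(5*k + 25).
Δs = -2/(k**2 + 11*k + 30), as required.
Σ_(k=2)^(6) t_k = s_(7) − s_(2) = -7/30 − (-4/35) = -5/42.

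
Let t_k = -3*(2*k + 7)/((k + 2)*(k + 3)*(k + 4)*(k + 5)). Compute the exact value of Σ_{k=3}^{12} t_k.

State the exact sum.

Σ = -44/595

Ratio r(k) = (k + 2)*(2*k + 9)/((k + 6)*(2*k + 7)).
A = k + 2, B = k + 6, C = k + 7/2.
Need (k + 2)·f(k+1) − (k + 5)·f(k) = k + 7/2.
d = 3 from the (1,1,1) case.
Coefficient equations give f(k) = k*(k + 3)*(k + 6)/16.
R(k) = B(k−1)·f(k)/C(k) = k*(k + 3)*(k + 5)*(k + 6)/(8*(2*k + 7)); s_k = R·t_k = 3*k*(-k - 6)/(8*(k**2 + 6*k + 8)).
Verify: 3*(-2*k - 7)/(k**4 + 14*k**3 + 71*k**2 + 154*k + 120) matches t_k.
Σ_(k=3)^(12) t_k = s_(13) − s_(3) = -247/680 − (-81/280) = -44/595.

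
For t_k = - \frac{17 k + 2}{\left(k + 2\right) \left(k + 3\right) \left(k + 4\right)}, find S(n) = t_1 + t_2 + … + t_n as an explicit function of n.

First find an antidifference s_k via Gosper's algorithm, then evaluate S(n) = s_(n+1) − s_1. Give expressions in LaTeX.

S(n) = \frac{n \left(- 35 n - 41\right)}{12 \left(n^{2} + 7 n + 12\right)}

The ratio is (k + 2)*(17*k + 19)/((k + 5)*(17*k + 2)).
Take A(k)=k + 2, B(k)=k + 5, C(k)=k + 2/17.
Solve (k + 2)·f(k+1) − (k + 4)·f(k) = k + 2/17.
deg f ≤ 2 (via 1,1,1).
A polynomial solution: f(k) = k*(3*k - 2)/17.
Get s_k = R·t_k = k*(2 - 3*k)/((k + 2)*(k + 3)) with R(k) = B(k−1)f(k)/C(k) = k*(k + 4)*(3*k - 2)/(17*k + 2).
Check: Δs_k = (-17*k - 2)/(k**3 + 9*k**2 + 26*k + 24). ✓
Evaluate: s_(n+1) = (-3*n**2 - 4*n - 1)/(n**2 + 7*n + 12); subtract s_(1) = -1/12 ⇒ S(n) = n*(-35*n - 41)/(12*(n**2 + 7*n + 12)).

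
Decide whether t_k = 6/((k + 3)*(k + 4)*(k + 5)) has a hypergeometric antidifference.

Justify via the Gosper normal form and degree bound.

Ratio r(k) = (k + 3)/(k + 6).
A = k + 3, B = k + 6, C = 1.
f must satisfy (k + 3)·f(k+1) − (k + 5)·f(k) = 1.
d = 2 from the (1,1,0) case.
Solving with deg f ≤ 2: f(k) = k*(k + 7)/24.
R(k) = B(k−1)·f(k)/C(k) = k*(k + 5)*(k + 7)/24; s_k = R·t_k = k*(k + 7)/(4*(k + 3)*(k + 4)).
Check: Δs_k = 6/(k**3 + 12*k**2 + 47*k + 60). ✓

Yes. s_k = k*(k + 7)/(4*(k + 3)*(k + 4)).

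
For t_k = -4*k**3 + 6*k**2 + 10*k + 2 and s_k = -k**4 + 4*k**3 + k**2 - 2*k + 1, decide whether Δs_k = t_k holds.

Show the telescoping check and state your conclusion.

s_(k+1) = -k**4 + 7*k**2 + 8*k + 3
s_(k+1) − s_k = -4*k**3 + 6*k**2 + 10*k + 2
(s_(k+1) − s_k) − t_k = 0

valid (s_(k+1) − s_k reduces to t_k)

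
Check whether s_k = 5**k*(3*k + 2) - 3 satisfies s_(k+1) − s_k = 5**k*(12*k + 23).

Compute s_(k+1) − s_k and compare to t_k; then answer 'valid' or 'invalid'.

Valid: the claim telescopes to t_k.

s_(k+1) = 5**(k + 1)*(3*k + 5) - 3
s_(k+1) − s_k = 5**k*(12*k + 23)
(s_(k+1) − s_k) − t_k = 0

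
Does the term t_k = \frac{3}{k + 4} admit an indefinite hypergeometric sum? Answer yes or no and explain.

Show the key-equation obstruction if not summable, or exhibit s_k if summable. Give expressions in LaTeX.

Compute t_(k+1)/t_k: get (k + 4)/(k + 5).
Factor: A=k + 4; B=k + 5; C=1.
Need (k + 4)·f(k+1) − (k + 4)·f(k) = 1.
Degrees (1,1,0) ⇒ d ≤ 0.
Generic f = c0 gives residual -1; -1 = 0 cannot hold, so t_k is not Gosper-summable.

No — key equation has no polynomial f.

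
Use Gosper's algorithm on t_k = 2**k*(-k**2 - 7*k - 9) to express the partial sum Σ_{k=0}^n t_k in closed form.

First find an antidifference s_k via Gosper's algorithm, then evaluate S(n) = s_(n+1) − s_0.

r(k) = 2*(k**2 + 9*k + 17)/(k**2 + 7*k + 9) after simplifying.
Factor: A=2; B=1; C=k**2 + 7*k + 9.
Need (2)·f(k+1) − (1)·f(k) = k**2 + 7*k + 9.
d = 2 from the (0,0,2) case.
Coefficient equations give f(k) = k**2 + 3*k + 1.
So s_k = (B(k−1)f/C)·t_k = ((k**2 + 3*k + 1)/(k**2 + 7*k + 9))·t_k = 2**k*(-k**2 - 3*k - 1).
Verify: 2**k*(-k**2 - 7*k - 9) matches t_k.
Telescope: S(n) = s_(n+1) − s_(0) = 2**(n + 1)*(-n**2 - 5*n - 5) − (-1) = -2*2**n*n**2 - 10*2**n*n - 10*2**n + 1.

S(n) = -2*2**n*n**2 - 10*2**n*n - 10*2**n + 1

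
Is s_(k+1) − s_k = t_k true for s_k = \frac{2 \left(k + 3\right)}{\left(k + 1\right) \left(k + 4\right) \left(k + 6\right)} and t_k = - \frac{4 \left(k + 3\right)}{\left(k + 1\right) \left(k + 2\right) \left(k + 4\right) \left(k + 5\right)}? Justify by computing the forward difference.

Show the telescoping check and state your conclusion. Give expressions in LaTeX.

Invalid: residual \frac{6 \left(3 k^{2} + 25 k + 46\right)}{k^{6} + 25 k^{5} + 247 k^{4} + 1219 k^{3} + 3112 k^{2} + 3796 k + 1680} ≠ 0.

s_(k+1) = 2*(k + 4)/((k + 2)*(k + 5)*(k + 7))
s_(k+1) − s_k = 2*(-2*k**3 - 23*k**2 - 87*k - 114)/(k**6 + 25*k**5 + 247*k**4 + 1219*k**3 + 3112*k**2 + 3796*k + 1680)
(s_(k+1) − s_k) − t_k = 6*(3*k**2 + 25*k + 46)/(k**6 + 25*k**5 + 247*k**4 + 1219*k**3 + 3112*k**2 + 3796*k + 1680)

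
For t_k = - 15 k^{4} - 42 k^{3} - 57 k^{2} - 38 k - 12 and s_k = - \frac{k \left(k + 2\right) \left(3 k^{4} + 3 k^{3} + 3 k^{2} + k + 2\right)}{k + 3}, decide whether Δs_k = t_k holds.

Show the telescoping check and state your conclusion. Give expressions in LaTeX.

Invalid: residual \frac{4 \left(3 k^{5} + 21 k^{4} + 45 k^{3} + 52 k^{2} + 31 k + 9\right)}{k^{2} + 7 k + 12} ≠ 0.

s_(k+1) = -(k + 1)*(k + 3)*(k + 3*(k + 1)**4 + 3*(k + 1)**3 + 3*(k + 1)**2 + 3)/(k + 4)
s_(k+1) − s_k = (-15*k**6 - 135*k**5 - 447*k**4 - 761*k**3 - 754*k**2 - 416*k - 108)/(k**2 + 7*k + 12)
(s_(k+1) − s_k) − t_k = 4*(3*k**5 + 21*k**4 + 45*k**3 + 52*k**2 + 31*k + 9)/(k**2 + 7*k + 12)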